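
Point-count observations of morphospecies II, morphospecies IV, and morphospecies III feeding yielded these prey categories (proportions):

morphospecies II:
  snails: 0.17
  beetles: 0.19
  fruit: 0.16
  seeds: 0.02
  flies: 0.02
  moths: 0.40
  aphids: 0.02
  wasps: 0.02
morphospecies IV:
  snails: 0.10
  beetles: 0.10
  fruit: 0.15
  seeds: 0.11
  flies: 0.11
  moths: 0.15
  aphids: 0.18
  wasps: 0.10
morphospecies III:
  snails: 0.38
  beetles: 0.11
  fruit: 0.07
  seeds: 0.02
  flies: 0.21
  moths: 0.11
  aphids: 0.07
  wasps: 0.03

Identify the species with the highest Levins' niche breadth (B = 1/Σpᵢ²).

morphospecies IV

Σp_IIᵢ² = 0.17² + 0.19² + 0.16² + 0.02² + 0.02² + 0.40² + 0.02² + 0.02² = 0.0289 + 0.0361 + 0.0256 + 0.0004 + 0.0004 + 0.1600 + 0.0004 + 0.0004 = 0.2522
B_II = 1 / 0.2522 = 3.9651
Σp_IVᵢ² = 0.10² + 0.10² + 0.15² + 0.11² + 0.11² + 0.15² + 0.18² + 0.10² = 0.0100 + 0.0100 + 0.0225 + 0.0121 + 0.0121 + 0.0225 + 0.0324 + 0.0100 = 0.1316
B_IV = 1 / 0.1316 = 7.5988
Σp_IIIᵢ² = 0.38² + 0.11² + 0.07² + 0.02² + 0.21² + 0.11² + 0.07² + 0.03² = 0.1444 + 0.0121 + 0.0049 + 0.0004 + 0.0441 + 0.0121 + 0.0049 + 0.0009 = 0.2238
B_III = 1 / 0.2238 = 4.4683
Highest B → broadest niche (most generalist): morphospecies IV (B = 7.60).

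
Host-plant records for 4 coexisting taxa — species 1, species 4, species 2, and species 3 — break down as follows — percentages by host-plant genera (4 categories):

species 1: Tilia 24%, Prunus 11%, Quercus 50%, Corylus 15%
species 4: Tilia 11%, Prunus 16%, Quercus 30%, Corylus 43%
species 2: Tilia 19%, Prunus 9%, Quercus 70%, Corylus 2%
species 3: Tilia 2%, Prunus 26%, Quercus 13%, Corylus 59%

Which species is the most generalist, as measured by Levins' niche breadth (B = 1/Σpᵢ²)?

Convert percentages to proportions (divide by 100).
Σp_1ᵢ² = 0.24² + 0.11² + 0.50² + 0.15² = 0.0576 + 0.0121 + 0.2500 + 0.0225 = 0.3422
B_1 = 1 / 0.3422 = 2.9223
Σp_4ᵢ² = 0.11² + 0.16² + 0.30² + 0.43² = 0.0121 + 0.0256 + 0.0900 + 0.1849 = 0.3126
B_4 = 1 / 0.3126 = 3.1990
Σp_2ᵢ² = 0.19² + 0.09² + 0.70² + 0.02² = 0.0361 + 0.0081 + 0.4900 + 0.0004 = 0.5346
B_2 = 1 / 0.5346 = 1.8706
Σp_3ᵢ² = 0.02² + 0.26² + 0.13² + 0.59² = 0.0004 + 0.0676 + 0.0169 + 0.3481 = 0.4330
B_3 = 1 / 0.4330 = 2.3095
Highest B → broadest niche (most generalist): species 4 (B = 3.20).

species 4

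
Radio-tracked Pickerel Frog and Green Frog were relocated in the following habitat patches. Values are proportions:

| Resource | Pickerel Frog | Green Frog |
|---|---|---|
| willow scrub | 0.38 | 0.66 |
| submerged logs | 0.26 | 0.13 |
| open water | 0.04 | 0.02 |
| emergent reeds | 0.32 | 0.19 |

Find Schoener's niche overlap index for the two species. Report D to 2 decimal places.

Σ|p₁ᵢ − p₂ᵢ| = 0.28 + 0.13 + 0.02 + 0.13 = 0.56
D = 1 − ½ × 0.56 = 1 − 0.280 = 0.7200

0.72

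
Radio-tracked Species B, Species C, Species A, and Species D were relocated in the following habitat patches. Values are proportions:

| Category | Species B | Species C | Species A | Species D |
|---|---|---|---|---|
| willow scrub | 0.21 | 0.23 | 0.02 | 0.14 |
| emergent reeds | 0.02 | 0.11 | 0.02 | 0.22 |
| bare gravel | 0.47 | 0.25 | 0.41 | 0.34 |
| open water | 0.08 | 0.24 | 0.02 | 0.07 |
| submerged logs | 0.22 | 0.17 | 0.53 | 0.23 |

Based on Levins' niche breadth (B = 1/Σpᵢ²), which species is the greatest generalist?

Σp_Bᵢ² = 0.21² + 0.02² + 0.47² + 0.08² + 0.22² = 0.0441 + 0.0004 + 0.2209 + 0.0064 + 0.0484 = 0.3202
B_B = 1 / 0.3202 = 3.1230
Σp_Cᵢ² = 0.23² + 0.11² + 0.25² + 0.24² + 0.17² = 0.0529 + 0.0121 + 0.0625 + 0.0576 + 0.0289 = 0.2140
B_C = 1 / 0.2140 = 4.6729
Σp_Aᵢ² = 0.02² + 0.02² + 0.41² + 0.02² + 0.53² = 0.0004 + 0.0004 + 0.1681 + 0.0004 + 0.2809 = 0.4502
B_A = 1 / 0.4502 = 2.2212
Σp_Dᵢ² = 0.14² + 0.22² + 0.34² + 0.07² + 0.23² = 0.0196 + 0.0484 + 0.1156 + 0.0049 + 0.0529 = 0.2414
B_D = 1 / 0.2414 = 4.1425
Highest B → broadest niche (most generalist): Species C (B = 4.67).

Species C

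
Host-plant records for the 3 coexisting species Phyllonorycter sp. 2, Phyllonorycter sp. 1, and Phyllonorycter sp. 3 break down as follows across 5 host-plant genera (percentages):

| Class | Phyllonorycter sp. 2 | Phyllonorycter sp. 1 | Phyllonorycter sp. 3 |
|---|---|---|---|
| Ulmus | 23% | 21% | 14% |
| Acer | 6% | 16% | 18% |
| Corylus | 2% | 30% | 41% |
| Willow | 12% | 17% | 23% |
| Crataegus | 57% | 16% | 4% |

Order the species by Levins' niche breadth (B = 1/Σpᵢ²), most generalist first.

Convert percentages to proportions (divide by 100).
Σp_2ᵢ² = 0.23² + 0.06² + 0.02² + 0.12² + 0.57² = 0.0529 + 0.0036 + 0.0004 + 0.0144 + 0.3249 = 0.3962
B_2 = 1 / 0.3962 = 2.5240
Σp_1ᵢ² = 0.21² + 0.16² + 0.30² + 0.17² + 0.16² = 0.0441 + 0.0256 + 0.0900 + 0.0289 + 0.0256 = 0.2142
B_1 = 1 / 0.2142 = 4.6685
Σp_3ᵢ² = 0.14² + 0.18² + 0.41² + 0.23² + 0.04² = 0.0196 + 0.0324 + 0.1681 + 0.0529 + 0.0016 = 0.2746
B_3 = 1 / 0.2746 = 3.6417
Ranking by B (broadest → narrowest): Phyllonorycter sp. 1 (4.67) > Phyllonorycter sp. 3 (3.64) > Phyllonorycter sp. 2 (2.52)

Phyllonorycter sp. 1 > Phyllonorycter sp. 3 > Phyllonorycter sp. 2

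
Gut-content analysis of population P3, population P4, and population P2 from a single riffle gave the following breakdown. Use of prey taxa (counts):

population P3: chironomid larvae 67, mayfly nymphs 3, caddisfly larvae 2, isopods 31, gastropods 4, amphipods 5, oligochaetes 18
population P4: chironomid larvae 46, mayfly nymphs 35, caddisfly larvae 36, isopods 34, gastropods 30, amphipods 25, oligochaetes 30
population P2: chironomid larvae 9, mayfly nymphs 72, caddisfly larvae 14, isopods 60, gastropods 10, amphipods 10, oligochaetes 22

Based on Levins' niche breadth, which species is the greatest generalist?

population P4

Proportions for population P3 (n=130): 67/130=0.5154, 3/130=0.0231, 2/130=0.0154, 31/130=0.2385, 4/130=0.0308, 5/130=0.0385, 18/130=0.1385
Proportions for population P4 (n=236): 46/236=0.1949, 35/236=0.1483, 36/236=0.1525, 34/236=0.1441, 30/236=0.1271, 25/236=0.1059, 30/236=0.1271
Proportions for population P2 (n=197): 9/197=0.0457, 72/197=0.3655, 14/197=0.0711, 60/197=0.3046, 10/197=0.0508, 10/197=0.0508, 22/197=0.1117
Σp_P3ᵢ² = 0.5154² + 0.0231² + 0.0154² + 0.2385² + 0.0308² + 0.0385² + 0.1385² = 0.265637 + 0.000534 + 0.000237 + 0.056882 + 0.000949 + 0.001482 + 0.019182 = 0.344903
B_P3 = 1 / 0.344903 = 2.8994
Σp_P4ᵢ² = 0.1949² + 0.1483² + 0.1525² + 0.1441² + 0.1271² + 0.1059² + 0.1271² = 0.037986 + 0.021993 + 0.023256 + 0.020765 + 0.016154 + 0.011215 + 0.016154 = 0.147523
B_P4 = 1 / 0.147523 = 6.7786
Σp_P2ᵢ² = 0.0457² + 0.3655² + 0.0711² + 0.3046² + 0.0508² + 0.0508² + 0.1117² = 0.002088 + 0.133590 + 0.005055 + 0.092781 + 0.002581 + 0.002581 + 0.012477 = 0.251153
B_P2 = 1 / 0.251153 = 3.9816
Highest B → broadest niche (most generalist): population P4 (B = 6.78).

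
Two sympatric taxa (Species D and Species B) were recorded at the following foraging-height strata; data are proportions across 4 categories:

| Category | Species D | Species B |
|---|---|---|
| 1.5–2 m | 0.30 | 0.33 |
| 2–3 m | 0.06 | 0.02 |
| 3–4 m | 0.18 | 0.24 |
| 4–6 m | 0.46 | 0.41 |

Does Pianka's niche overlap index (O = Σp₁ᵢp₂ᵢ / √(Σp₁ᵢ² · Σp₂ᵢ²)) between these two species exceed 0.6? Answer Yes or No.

Σ p₁ᵢp₂ᵢ = 0.0990 + 0.0012 + 0.0432 + 0.1886 = 0.3320
Σp_1ᵢ² = 0.30² + 0.06² + 0.18² + 0.46² = 0.0900 + 0.0036 + 0.0324 + 0.2116 = 0.3376
Σp_2ᵢ² = 0.33² + 0.02² + 0.24² + 0.41² = 0.1089 + 0.0004 + 0.0576 + 0.1681 = 0.3350
O = 0.3320 / √(0.3376 × 0.3350) = 0.3320 / 0.33630 = 0.9872
O = 0.9872 > 0.6 → Yes.

Yes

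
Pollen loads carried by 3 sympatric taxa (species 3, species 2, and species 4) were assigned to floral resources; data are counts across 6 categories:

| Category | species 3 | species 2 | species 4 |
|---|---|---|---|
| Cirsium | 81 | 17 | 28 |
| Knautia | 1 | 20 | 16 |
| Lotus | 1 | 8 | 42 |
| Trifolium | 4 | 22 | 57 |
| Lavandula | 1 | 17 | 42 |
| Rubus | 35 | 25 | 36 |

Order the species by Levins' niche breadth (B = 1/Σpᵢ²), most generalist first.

species 2 > species 4 > species 3

Proportions for species 3 (n=123): 81/123=0.6585, 1/123=0.0081, 1/123=0.0081, 4/123=0.0325, 1/123=0.0081, 35/123=0.2846
Proportions for species 2 (n=109): 17/109=0.1560, 20/109=0.1835, 8/109=0.0734, 22/109=0.2018, 17/109=0.1560, 25/109=0.2294
Proportions for species 4 (n=221): 28/221=0.1267, 16/221=0.0724, 42/221=0.1900, 57/221=0.2579, 42/221=0.1900, 36/221=0.1629
Σp_3ᵢ² = 0.6585² + 0.0081² + 0.0081² + 0.0325² + 0.0081² + 0.2846² = 0.433622 + 0.000066 + 0.000066 + 0.001056 + 0.000066 + 0.080997 = 0.515873
B_3 = 1 / 0.515873 = 1.9385
Σp_2ᵢ² = 0.1560² + 0.1835² + 0.0734² + 0.2018² + 0.1560² + 0.2294² = 0.024336 + 0.033672 + 0.005388 + 0.040723 + 0.024336 + 0.052624 = 0.181079
B_2 = 1 / 0.181079 = 5.5225
Σp_4ᵢ² = 0.1267² + 0.0724² + 0.1900² + 0.2579² + 0.1900² + 0.1629² = 0.016053 + 0.005242 + 0.036100 + 0.066512 + 0.036100 + 0.026536 = 0.186543
B_4 = 1 / 0.186543 = 5.3607
Ranking by B (broadest → narrowest): species 2 (5.52) > species 4 (5.36) > species 3 (1.94)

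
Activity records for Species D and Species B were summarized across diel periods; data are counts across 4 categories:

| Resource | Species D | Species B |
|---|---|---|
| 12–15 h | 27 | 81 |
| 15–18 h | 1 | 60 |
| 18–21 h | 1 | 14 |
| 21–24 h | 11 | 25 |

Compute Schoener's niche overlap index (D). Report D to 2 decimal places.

Proportions for Species D (n=40): 27/40=0.6750, 1/40=0.0250, 1/40=0.0250, 11/40=0.2750
Proportions for Species B (n=180): 81/180=0.4500, 60/180=0.3333, 14/180=0.0778, 25/180=0.1389
Σ|p₁ᵢ − p₂ᵢ| = 0.2250 + 0.3083 + 0.0528 + 0.1361 = 0.7222
D = 1 − ½ × 0.7222 = 1 − 0.36110 = 0.63890

0.64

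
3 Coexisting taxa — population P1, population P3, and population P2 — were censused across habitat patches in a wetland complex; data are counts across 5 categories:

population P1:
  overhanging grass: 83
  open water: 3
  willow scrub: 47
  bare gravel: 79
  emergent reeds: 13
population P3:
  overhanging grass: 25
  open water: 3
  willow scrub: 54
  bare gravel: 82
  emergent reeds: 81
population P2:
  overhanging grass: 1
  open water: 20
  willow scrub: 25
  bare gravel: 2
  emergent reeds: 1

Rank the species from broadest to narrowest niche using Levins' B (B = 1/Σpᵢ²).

Proportions for population P1 (n=225): 83/225=0.3689, 3/225=0.0133, 47/225=0.2089, 79/225=0.3511, 13/225=0.0578
Proportions for population P3 (n=245): 25/245=0.1020, 3/245=0.0122, 54/245=0.2204, 82/245=0.3347, 81/245=0.3306
Proportions for population P2 (n=49): 1/49=0.0204, 20/49=0.4082, 25/49=0.5102, 2/49=0.0408, 1/49=0.0204
Σp_P1ᵢ² = 0.3689² + 0.0133² + 0.2089² + 0.3511² + 0.0578² = 0.136087 + 0.000177 + 0.043639 + 0.123271 + 0.003341 = 0.306515
B_P1 = 1 / 0.306515 = 3.2625
Σp_P3ᵢ² = 0.1020² + 0.0122² + 0.2204² + 0.3347² + 0.3306² = 0.010404 + 0.000149 + 0.048576 + 0.112024 + 0.109296 = 0.280449
B_P3 = 1 / 0.280449 = 3.5657
Σp_P2ᵢ² = 0.0204² + 0.4082² + 0.5102² + 0.0408² + 0.0204² = 0.000416 + 0.166627 + 0.260304 + 0.001665 + 0.000416 = 0.429428
B_P2 = 1 / 0.429428 = 2.3287
Ranking by B (broadest → narrowest): population P3 (3.57) > population P1 (3.26) > population P2 (2.33)

population P3 > population P1 > population P2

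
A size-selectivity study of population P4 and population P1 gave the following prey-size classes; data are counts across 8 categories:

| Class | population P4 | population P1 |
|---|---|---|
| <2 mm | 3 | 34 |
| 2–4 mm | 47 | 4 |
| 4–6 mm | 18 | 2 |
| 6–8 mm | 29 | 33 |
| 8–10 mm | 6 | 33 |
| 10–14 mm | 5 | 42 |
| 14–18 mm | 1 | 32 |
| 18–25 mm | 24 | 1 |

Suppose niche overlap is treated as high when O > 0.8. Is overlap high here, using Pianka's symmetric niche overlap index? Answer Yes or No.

No

Proportions for population P4 (n=133): 3/133=0.0226, 47/133=0.3534, 18/133=0.1353, 29/133=0.2180, 6/133=0.0451, 5/133=0.0376, 1/133=0.0075, 24/133=0.1805
Proportions for population P1 (n=181): 34/181=0.1878, 4/181=0.0221, 2/181=0.0110, 33/181=0.1823, 33/181=0.1823, 42/181=0.2320, 32/181=0.1768, 1/181=0.0055
Σ p₁ᵢp₂ᵢ = 0.004244 + 0.007810 + 0.001488 + 0.039741 + 0.008222 + 0.008723 + 0.001326 + 0.000993 = 0.072547
Σp_1ᵢ² = 0.0226² + 0.3534² + 0.1353² + 0.2180² + 0.0451² + 0.0376² + 0.0075² + 0.1805² = 0.000511 + 0.124892 + 0.018306 + 0.047524 + 0.002034 + 0.001414 + 0.000056 + 0.032580 = 0.227317
Σp_2ᵢ² = 0.1878² + 0.0221² + 0.0110² + 0.1823² + 0.1823² + 0.2320² + 0.1768² + 0.0055² = 0.035269 + 0.000488 + 0.000121 + 0.033233 + 0.033233 + 0.053824 + 0.031258 + 0.000030 = 0.187456
O = 0.072547 / √(0.227317 × 0.187456) = 0.072547 / 0.2064266 = 0.3514
O = 0.3514 < 0.8 → No.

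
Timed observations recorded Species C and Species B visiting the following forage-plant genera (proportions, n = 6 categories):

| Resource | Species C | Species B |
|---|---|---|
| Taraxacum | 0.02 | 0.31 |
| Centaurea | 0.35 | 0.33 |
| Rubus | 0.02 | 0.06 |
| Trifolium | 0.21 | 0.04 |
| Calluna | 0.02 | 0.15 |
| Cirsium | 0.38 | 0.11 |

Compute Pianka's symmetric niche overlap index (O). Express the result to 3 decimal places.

Σ p₁ᵢp₂ᵢ = 0.0062 + 0.1155 + 0.0012 + 0.0084 + 0.0030 + 0.0418 = 0.1761
Σp_1ᵢ² = 0.02² + 0.35² + 0.02² + 0.21² + 0.02² + 0.38² = 0.0004 + 0.1225 + 0.0004 + 0.0441 + 0.0004 + 0.1444 = 0.3122
Σp_2ᵢ² = 0.31² + 0.33² + 0.06² + 0.04² + 0.15² + 0.11² = 0.0961 + 0.1089 + 0.0036 + 0.0016 + 0.0225 + 0.0121 = 0.2448
O = 0.1761 / √(0.3122 × 0.2448) = 0.1761 / 0.276454 = 0.63700

0.637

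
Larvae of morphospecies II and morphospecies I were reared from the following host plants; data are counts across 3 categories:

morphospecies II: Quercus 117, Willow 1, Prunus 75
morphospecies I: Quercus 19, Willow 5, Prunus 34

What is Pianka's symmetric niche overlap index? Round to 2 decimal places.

Proportions for morphospecies II (n=193): 117/193=0.6062, 1/193=0.0052, 75/193=0.3886
Proportions for morphospecies I (n=58): 19/58=0.3276, 5/58=0.0862, 34/58=0.5862
Σ p₁ᵢp₂ᵢ = 0.198591 + 0.000448 + 0.227797 = 0.426836
Σp_1ᵢ² = 0.6062² + 0.0052² + 0.3886² = 0.367478 + 0.000027 + 0.151010 = 0.518515
Σp_2ᵢ² = 0.3276² + 0.0862² + 0.5862² = 0.107322 + 0.007430 + 0.343630 = 0.458382
O = 0.426836 / √(0.518515 × 0.458382) = 0.426836 / 0.4875222 = 0.8755

0.88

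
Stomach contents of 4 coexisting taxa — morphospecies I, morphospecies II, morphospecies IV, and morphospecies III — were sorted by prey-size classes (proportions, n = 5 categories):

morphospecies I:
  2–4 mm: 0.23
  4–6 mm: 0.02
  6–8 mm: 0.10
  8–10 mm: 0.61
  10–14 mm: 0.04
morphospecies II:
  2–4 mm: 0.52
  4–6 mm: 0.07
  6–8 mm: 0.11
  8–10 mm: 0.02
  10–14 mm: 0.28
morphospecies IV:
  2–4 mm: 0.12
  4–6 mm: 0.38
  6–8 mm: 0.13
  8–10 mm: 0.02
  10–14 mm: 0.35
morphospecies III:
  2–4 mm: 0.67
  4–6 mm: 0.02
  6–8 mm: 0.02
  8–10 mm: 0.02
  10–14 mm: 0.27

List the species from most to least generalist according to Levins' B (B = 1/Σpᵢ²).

morphospecies IV > morphospecies II > morphospecies I > morphospecies III

Σp_Iᵢ² = 0.23² + 0.02² + 0.10² + 0.61² + 0.04² = 0.0529 + 0.0004 + 0.0100 + 0.3721 + 0.0016 = 0.4370
B_I = 1 / 0.4370 = 2.2883
Σp_IIᵢ² = 0.52² + 0.07² + 0.11² + 0.02² + 0.28² = 0.2704 + 0.0049 + 0.0121 + 0.0004 + 0.0784 = 0.3662
B_II = 1 / 0.3662 = 2.7307
Σp_IVᵢ² = 0.12² + 0.38² + 0.13² + 0.02² + 0.35² = 0.0144 + 0.1444 + 0.0169 + 0.0004 + 0.1225 = 0.2986
B_IV = 1 / 0.2986 = 3.3490
Σp_IIIᵢ² = 0.67² + 0.02² + 0.02² + 0.02² + 0.27² = 0.4489 + 0.0004 + 0.0004 + 0.0004 + 0.0729 = 0.5230
B_III = 1 / 0.5230 = 1.9120
Ranking by B (broadest → narrowest): morphospecies IV (3.35) > morphospecies II (2.73) > morphospecies I (2.29) > morphospecies III (1.91)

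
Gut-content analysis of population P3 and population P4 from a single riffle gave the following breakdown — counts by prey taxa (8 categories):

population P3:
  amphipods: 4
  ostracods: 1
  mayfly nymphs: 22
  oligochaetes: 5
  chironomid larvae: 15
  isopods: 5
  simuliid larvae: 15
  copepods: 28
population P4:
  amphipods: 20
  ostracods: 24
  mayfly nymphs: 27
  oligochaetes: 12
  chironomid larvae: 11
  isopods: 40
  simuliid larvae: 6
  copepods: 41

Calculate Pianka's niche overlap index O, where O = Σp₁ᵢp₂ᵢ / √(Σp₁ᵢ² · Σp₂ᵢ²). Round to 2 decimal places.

0.77

Proportions for population P3 (n=95): 4/95=0.0421, 1/95=0.0105, 22/95=0.2316, 5/95=0.0526, 15/95=0.1579, 5/95=0.0526, 15/95=0.1579, 28/95=0.2947
Proportions for population P4 (n=181): 20/181=0.1105, 24/181=0.1326, 27/181=0.1492, 12/181=0.0663, 11/181=0.0608, 40/181=0.2210, 6/181=0.0331, 41/181=0.2265
Σ p₁ᵢp₂ᵢ = 0.004652 + 0.001392 + 0.034555 + 0.003487 + 0.009600 + 0.011625 + 0.005226 + 0.066750 = 0.137287
Σp_1ᵢ² = 0.0421² + 0.0105² + 0.2316² + 0.0526² + 0.1579² + 0.0526² + 0.1579² + 0.2947² = 0.001772 + 0.000110 + 0.053639 + 0.002767 + 0.024932 + 0.002767 + 0.024932 + 0.086848 = 0.197767
Σp_2ᵢ² = 0.1105² + 0.1326² + 0.1492² + 0.0663² + 0.0608² + 0.2210² + 0.0331² + 0.2265² = 0.012210 + 0.017583 + 0.022261 + 0.004396 + 0.003697 + 0.048841 + 0.001096 + 0.051302 = 0.161386
O = 0.137287 / √(0.197767 × 0.161386) = 0.137287 / 0.1786528 = 0.7685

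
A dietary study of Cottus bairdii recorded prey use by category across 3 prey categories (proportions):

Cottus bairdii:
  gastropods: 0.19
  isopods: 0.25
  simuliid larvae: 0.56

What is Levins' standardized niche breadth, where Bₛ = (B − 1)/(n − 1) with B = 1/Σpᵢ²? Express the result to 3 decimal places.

Σpᵢ² = 0.19² + 0.25² + 0.56² = 0.0361 + 0.0625 + 0.3136 = 0.4122
B = 1 / 0.4122 = 2.42601
Bₛ = (B − 1)/(n − 1) = (2.42601 − 1)/(3 − 1) = 1.42601/2 = 0.71301

0.713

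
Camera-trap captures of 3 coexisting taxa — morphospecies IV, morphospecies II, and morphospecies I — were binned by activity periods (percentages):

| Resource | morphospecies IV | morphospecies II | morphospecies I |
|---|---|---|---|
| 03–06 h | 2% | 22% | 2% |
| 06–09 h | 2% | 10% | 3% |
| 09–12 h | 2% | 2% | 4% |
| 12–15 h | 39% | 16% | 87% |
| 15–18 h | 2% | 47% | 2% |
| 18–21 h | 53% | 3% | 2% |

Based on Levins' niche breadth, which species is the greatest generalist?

Convert percentages to proportions (divide by 100).
Σp_IVᵢ² = 0.02² + 0.02² + 0.02² + 0.39² + 0.02² + 0.53² = 0.0004 + 0.0004 + 0.0004 + 0.1521 + 0.0004 + 0.2809 = 0.4346
B_IV = 1 / 0.4346 = 2.3010
Σp_IIᵢ² = 0.22² + 0.10² + 0.02² + 0.16² + 0.47² + 0.03² = 0.0484 + 0.0100 + 0.0004 + 0.0256 + 0.2209 + 0.0009 = 0.3062
B_II = 1 / 0.3062 = 3.2658
Σp_Iᵢ² = 0.02² + 0.03² + 0.04² + 0.87² + 0.02² + 0.02² = 0.0004 + 0.0009 + 0.0016 + 0.7569 + 0.0004 + 0.0004 = 0.7606
B_I = 1 / 0.7606 = 1.3148
Highest B → broadest niche (most generalist): morphospecies II (B = 3.27).

morphospecies II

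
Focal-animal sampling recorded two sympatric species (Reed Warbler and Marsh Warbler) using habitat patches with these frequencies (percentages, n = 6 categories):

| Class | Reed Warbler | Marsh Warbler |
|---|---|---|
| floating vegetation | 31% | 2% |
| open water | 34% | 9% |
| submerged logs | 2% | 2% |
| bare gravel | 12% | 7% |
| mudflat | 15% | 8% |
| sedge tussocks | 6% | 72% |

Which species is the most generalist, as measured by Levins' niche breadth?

Reed Warbler

Convert percentages to proportions (divide by 100).
Σp_Reedᵢ² = 0.31² + 0.34² + 0.02² + 0.12² + 0.15² + 0.06² = 0.0961 + 0.1156 + 0.0004 + 0.0144 + 0.0225 + 0.0036 = 0.2526
B_Reed = 1 / 0.2526 = 3.9588
Σp_Marsᵢ² = 0.02² + 0.09² + 0.02² + 0.07² + 0.08² + 0.72² = 0.0004 + 0.0081 + 0.0004 + 0.0049 + 0.0064 + 0.5184 = 0.5386
B_Mars = 1 / 0.5386 = 1.8567
Highest B → broadest niche (most generalist): Reed Warbler (B = 3.96).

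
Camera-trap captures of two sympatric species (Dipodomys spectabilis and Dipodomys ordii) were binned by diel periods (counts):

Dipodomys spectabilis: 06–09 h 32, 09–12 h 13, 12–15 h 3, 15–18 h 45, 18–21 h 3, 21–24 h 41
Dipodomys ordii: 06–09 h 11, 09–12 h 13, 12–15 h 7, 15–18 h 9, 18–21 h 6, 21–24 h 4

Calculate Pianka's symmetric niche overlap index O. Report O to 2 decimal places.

Proportions for Dipodomys spectabilis (n=137): 32/137=0.2336, 13/137=0.0949, 3/137=0.0219, 45/137=0.3285, 3/137=0.0219, 41/137=0.2993
Proportions for Dipodomys ordii (n=50): 11/50=0.2200, 13/50=0.2600, 7/50=0.1400, 9/50=0.1800, 6/50=0.1200, 4/50=0.0800
Σ p₁ᵢp₂ᵢ = 0.051392 + 0.024674 + 0.003066 + 0.059130 + 0.002628 + 0.023944 = 0.164834
Σp_1ᵢ² = 0.2336² + 0.0949² + 0.0219² + 0.3285² + 0.0219² + 0.2993² = 0.054569 + 0.009006 + 0.000480 + 0.107912 + 0.000480 + 0.089580 = 0.262027
Σp_2ᵢ² = 0.2200² + 0.2600² + 0.1400² + 0.1800² + 0.1200² + 0.0800² = 0.048400 + 0.067600 + 0.019600 + 0.032400 + 0.014400 + 0.006400 = 0.188800
O = 0.164834 / √(0.262027 × 0.188800) = 0.164834 / 0.2224201 = 0.7411

0.74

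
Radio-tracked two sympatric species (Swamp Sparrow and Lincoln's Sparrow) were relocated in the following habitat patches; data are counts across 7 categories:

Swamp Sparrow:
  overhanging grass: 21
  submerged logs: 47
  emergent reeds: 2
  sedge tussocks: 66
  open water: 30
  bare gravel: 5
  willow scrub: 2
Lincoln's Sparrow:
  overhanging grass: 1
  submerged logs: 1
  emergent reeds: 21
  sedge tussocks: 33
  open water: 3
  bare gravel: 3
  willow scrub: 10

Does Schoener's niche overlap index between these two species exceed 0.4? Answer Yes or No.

Proportions for Swamp Sparrow (n=173): 21/173=0.1214, 47/173=0.2717, 2/173=0.0116, 66/173=0.3815, 30/173=0.1734, 5/173=0.0289, 2/173=0.0116
Proportions for Lincoln's Sparrow (n=72): 1/72=0.0139, 1/72=0.0139, 21/72=0.2917, 33/72=0.4583, 3/72=0.0417, 3/72=0.0417, 10/72=0.1389
Σ|p₁ᵢ − p₂ᵢ| = 0.1075 + 0.2578 + 0.2801 + 0.0768 + 0.1317 + 0.0128 + 0.1273 = 0.9940
D = 1 − ½ × 0.9940 = 1 − 0.49700 = 0.50300
D = 0.50300 > 0.4 → Yes.

Yes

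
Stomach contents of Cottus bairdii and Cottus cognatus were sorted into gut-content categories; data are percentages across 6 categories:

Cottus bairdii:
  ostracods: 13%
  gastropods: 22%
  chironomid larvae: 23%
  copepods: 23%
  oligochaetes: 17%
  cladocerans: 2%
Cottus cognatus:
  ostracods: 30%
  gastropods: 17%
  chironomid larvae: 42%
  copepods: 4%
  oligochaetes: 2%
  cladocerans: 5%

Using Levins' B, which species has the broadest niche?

Cottus bairdii

Convert percentages to proportions (divide by 100).
Σp_bairᵢ² = 0.13² + 0.22² + 0.23² + 0.23² + 0.17² + 0.02² = 0.0169 + 0.0484 + 0.0529 + 0.0529 + 0.0289 + 0.0004 = 0.2004
B_bair = 1 / 0.2004 = 4.9900
Σp_cognᵢ² = 0.30² + 0.17² + 0.42² + 0.04² + 0.02² + 0.05² = 0.0900 + 0.0289 + 0.1764 + 0.0016 + 0.0004 + 0.0025 = 0.2998
B_cogn = 1 / 0.2998 = 3.3356
Highest B → broadest niche (most generalist): Cottus bairdii (B = 4.99).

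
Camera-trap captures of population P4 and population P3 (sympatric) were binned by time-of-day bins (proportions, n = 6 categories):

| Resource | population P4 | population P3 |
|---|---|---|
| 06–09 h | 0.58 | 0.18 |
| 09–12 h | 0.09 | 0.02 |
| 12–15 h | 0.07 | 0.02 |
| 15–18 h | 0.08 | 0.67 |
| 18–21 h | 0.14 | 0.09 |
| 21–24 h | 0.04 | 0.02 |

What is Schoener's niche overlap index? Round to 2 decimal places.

Σ|p₁ᵢ − p₂ᵢ| = 0.40 + 0.07 + 0.05 + 0.59 + 0.05 + 0.02 = 1.18
D = 1 − ½ × 1.18 = 1 − 0.590 = 0.4100

0.41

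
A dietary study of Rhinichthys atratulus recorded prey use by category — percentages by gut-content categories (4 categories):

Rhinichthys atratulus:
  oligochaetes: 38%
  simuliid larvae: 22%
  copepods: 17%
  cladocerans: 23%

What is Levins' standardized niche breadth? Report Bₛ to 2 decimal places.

0.88

Convert percentages to proportions (divide by 100).
Σpᵢ² = 0.38² + 0.22² + 0.17² + 0.23² = 0.1444 + 0.0484 + 0.0289 + 0.0529 = 0.2746
B = 1 / 0.2746 = 3.6417
Bₛ = (B − 1)/(n − 1) = (3.6417 − 1)/(4 − 1) = 2.6417/3 = 0.8806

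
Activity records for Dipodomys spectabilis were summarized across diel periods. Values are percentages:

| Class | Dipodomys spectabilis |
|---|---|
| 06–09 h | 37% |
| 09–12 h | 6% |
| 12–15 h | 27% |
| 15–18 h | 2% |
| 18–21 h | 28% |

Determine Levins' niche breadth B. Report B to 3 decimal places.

Convert percentages to proportions (divide by 100).
Σpᵢ² = 0.37² + 0.06² + 0.27² + 0.02² + 0.28² = 0.1369 + 0.0036 + 0.0729 + 0.0004 + 0.0784 = 0.2922
B = 1 / 0.2922 = 3.42231

3.422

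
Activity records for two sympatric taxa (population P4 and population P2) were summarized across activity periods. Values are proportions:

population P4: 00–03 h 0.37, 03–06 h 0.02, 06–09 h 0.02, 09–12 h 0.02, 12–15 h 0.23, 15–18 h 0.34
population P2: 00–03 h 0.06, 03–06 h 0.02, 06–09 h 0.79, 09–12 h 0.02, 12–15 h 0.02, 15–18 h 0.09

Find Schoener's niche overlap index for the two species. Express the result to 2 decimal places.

0.23

Σ|p₁ᵢ − p₂ᵢ| = 0.31 + 0.00 + 0.77 + 0.00 + 0.21 + 0.25 = 1.54
D = 1 − ½ × 1.54 = 1 − 0.770 = 0.2300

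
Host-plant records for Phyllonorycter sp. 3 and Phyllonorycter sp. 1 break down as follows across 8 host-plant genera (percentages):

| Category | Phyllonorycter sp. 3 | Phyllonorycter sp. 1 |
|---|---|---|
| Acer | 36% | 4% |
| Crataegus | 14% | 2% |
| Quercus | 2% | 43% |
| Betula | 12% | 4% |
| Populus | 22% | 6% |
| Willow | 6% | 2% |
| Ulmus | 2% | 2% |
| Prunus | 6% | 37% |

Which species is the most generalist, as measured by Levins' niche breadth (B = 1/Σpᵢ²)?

Convert percentages to proportions (divide by 100).
Σp_3ᵢ² = 0.36² + 0.14² + 0.02² + 0.12² + 0.22² + 0.06² + 0.02² + 0.06² = 0.1296 + 0.0196 + 0.0004 + 0.0144 + 0.0484 + 0.0036 + 0.0004 + 0.0036 = 0.2200
B_3 = 1 / 0.2200 = 4.5455
Σp_1ᵢ² = 0.04² + 0.02² + 0.43² + 0.04² + 0.06² + 0.02² + 0.02² + 0.37² = 0.0016 + 0.0004 + 0.1849 + 0.0016 + 0.0036 + 0.0004 + 0.0004 + 0.1369 = 0.3298
B_1 = 1 / 0.3298 = 3.0321
Highest B → broadest niche (most generalist): Phyllonorycter sp. 3 (B = 4.55).

Phyllonorycter sp. 3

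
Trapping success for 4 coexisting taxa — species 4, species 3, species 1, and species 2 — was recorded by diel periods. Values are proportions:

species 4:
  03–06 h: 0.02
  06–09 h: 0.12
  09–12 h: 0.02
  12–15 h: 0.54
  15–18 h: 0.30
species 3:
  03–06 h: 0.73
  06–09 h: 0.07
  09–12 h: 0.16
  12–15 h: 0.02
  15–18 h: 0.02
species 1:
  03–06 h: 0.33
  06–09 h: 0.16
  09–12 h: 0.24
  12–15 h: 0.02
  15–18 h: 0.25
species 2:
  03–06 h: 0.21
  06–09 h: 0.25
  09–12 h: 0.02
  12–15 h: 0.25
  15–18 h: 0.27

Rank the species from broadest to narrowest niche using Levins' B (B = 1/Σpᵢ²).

species 2 > species 1 > species 4 > species 3

Σp_4ᵢ² = 0.02² + 0.12² + 0.02² + 0.54² + 0.30² = 0.0004 + 0.0144 + 0.0004 + 0.2916 + 0.0900 = 0.3968
B_4 = 1 / 0.3968 = 2.5202
Σp_3ᵢ² = 0.73² + 0.07² + 0.16² + 0.02² + 0.02² = 0.5329 + 0.0049 + 0.0256 + 0.0004 + 0.0004 = 0.5642
B_3 = 1 / 0.5642 = 1.7724
Σp_1ᵢ² = 0.33² + 0.16² + 0.24² + 0.02² + 0.25² = 0.1089 + 0.0256 + 0.0576 + 0.0004 + 0.0625 = 0.2550
B_1 = 1 / 0.2550 = 3.9216
Σp_2ᵢ² = 0.21² + 0.25² + 0.02² + 0.25² + 0.27² = 0.0441 + 0.0625 + 0.0004 + 0.0625 + 0.0729 = 0.2424
B_2 = 1 / 0.2424 = 4.1254
Ranking by B (broadest → narrowest): species 2 (4.13) > species 1 (3.92) > species 4 (2.52) > species 3 (1.77)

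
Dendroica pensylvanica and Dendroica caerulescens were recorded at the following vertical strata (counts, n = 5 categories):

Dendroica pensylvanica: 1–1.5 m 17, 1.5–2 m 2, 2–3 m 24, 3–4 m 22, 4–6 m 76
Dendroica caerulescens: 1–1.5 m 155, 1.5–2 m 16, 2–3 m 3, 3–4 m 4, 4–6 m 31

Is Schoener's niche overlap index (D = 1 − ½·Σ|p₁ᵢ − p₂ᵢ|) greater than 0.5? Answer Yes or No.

No

Proportions for Dendroica pensylvanica (n=141): 17/141=0.1206, 2/141=0.0142, 24/141=0.1702, 22/141=0.1560, 76/141=0.5390
Proportions for Dendroica caerulescens (n=209): 155/209=0.7416, 16/209=0.0766, 3/209=0.0144, 4/209=0.0191, 31/209=0.1483
Σ|p₁ᵢ − p₂ᵢ| = 0.6210 + 0.0624 + 0.1558 + 0.1369 + 0.3907 = 1.3668
D = 1 − ½ × 1.3668 = 1 − 0.68340 = 0.31660
D = 0.31660 < 0.5 → No.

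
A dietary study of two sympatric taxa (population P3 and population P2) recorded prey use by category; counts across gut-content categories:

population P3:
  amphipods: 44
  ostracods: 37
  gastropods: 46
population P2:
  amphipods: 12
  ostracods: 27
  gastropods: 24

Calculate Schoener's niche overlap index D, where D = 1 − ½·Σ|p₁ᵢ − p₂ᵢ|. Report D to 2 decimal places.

0.84

Proportions for population P3 (n=127): 44/127=0.3465, 37/127=0.2913, 46/127=0.3622
Proportions for population P2 (n=63): 12/63=0.1905, 27/63=0.4286, 24/63=0.3810
Σ|p₁ᵢ − p₂ᵢ| = 0.1560 + 0.1373 + 0.0188 = 0.3121
D = 1 − ½ × 0.3121 = 1 − 0.15605 = 0.84395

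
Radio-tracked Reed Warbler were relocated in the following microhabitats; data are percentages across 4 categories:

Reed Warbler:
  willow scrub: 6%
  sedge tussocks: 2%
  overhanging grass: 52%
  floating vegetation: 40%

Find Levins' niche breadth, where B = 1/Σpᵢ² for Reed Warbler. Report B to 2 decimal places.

2.30

Convert percentages to proportions (divide by 100).
Σpᵢ² = 0.06² + 0.02² + 0.52² + 0.40² = 0.0036 + 0.0004 + 0.2704 + 0.1600 = 0.4344
B = 1 / 0.4344 = 2.3020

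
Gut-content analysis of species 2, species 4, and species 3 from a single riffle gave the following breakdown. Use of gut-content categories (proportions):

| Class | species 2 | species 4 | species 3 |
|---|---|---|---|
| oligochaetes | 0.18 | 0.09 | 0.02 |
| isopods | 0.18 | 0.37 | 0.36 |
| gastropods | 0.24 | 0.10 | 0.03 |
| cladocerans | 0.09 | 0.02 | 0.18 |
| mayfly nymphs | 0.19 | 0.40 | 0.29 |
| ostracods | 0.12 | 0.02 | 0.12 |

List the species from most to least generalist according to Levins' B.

species 2 > species 3 > species 4

Σp_2ᵢ² = 0.18² + 0.18² + 0.24² + 0.09² + 0.19² + 0.12² = 0.0324 + 0.0324 + 0.0576 + 0.0081 + 0.0361 + 0.0144 = 0.1810
B_2 = 1 / 0.1810 = 5.5249
Σp_4ᵢ² = 0.09² + 0.37² + 0.10² + 0.02² + 0.40² + 0.02² = 0.0081 + 0.1369 + 0.0100 + 0.0004 + 0.1600 + 0.0004 = 0.3158
B_4 = 1 / 0.3158 = 3.1666
Σp_3ᵢ² = 0.02² + 0.36² + 0.03² + 0.18² + 0.29² + 0.12² = 0.0004 + 0.1296 + 0.0009 + 0.0324 + 0.0841 + 0.0144 = 0.2618
B_3 = 1 / 0.2618 = 3.8197
Ranking by B (broadest → narrowest): species 2 (5.52) > species 3 (3.82) > species 4 (3.17)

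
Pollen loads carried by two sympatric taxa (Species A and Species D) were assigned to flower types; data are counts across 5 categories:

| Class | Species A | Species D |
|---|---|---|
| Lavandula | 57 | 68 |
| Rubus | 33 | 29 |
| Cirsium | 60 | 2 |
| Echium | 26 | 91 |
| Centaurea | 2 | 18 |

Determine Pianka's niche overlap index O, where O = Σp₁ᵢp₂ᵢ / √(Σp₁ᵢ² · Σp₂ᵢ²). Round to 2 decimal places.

0.67

Proportions for Species A (n=178): 57/178=0.3202, 33/178=0.1854, 60/178=0.3371, 26/178=0.1461, 2/178=0.0112
Proportions for Species D (n=208): 68/208=0.3269, 29/208=0.1394, 2/208=0.0096, 91/208=0.4375, 18/208=0.0865
Σ p₁ᵢp₂ᵢ = 0.104673 + 0.025845 + 0.003236 + 0.063919 + 0.000969 = 0.198642
Σp_1ᵢ² = 0.3202² + 0.1854² + 0.3371² + 0.1461² + 0.0112² = 0.102528 + 0.034373 + 0.113636 + 0.021345 + 0.000125 = 0.272007
Σp_2ᵢ² = 0.3269² + 0.1394² + 0.0096² + 0.4375² + 0.0865² = 0.106864 + 0.019432 + 0.000092 + 0.191406 + 0.007482 = 0.325276
O = 0.198642 / √(0.272007 × 0.325276) = 0.198642 / 0.2974514 = 0.6678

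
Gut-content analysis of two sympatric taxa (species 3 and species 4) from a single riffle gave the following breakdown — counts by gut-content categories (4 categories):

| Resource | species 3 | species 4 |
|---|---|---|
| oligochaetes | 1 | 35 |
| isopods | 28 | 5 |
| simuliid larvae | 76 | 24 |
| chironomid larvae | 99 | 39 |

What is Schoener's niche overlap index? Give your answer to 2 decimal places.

Proportions for species 3 (n=204): 1/204=0.0049, 28/204=0.1373, 76/204=0.3725, 99/204=0.4853
Proportions for species 4 (n=103): 35/103=0.3398, 5/103=0.0485, 24/103=0.2330, 39/103=0.3786
Σ|p₁ᵢ − p₂ᵢ| = 0.3349 + 0.0888 + 0.1395 + 0.1067 = 0.6699
D = 1 − ½ × 0.6699 = 1 − 0.33495 = 0.66505

0.67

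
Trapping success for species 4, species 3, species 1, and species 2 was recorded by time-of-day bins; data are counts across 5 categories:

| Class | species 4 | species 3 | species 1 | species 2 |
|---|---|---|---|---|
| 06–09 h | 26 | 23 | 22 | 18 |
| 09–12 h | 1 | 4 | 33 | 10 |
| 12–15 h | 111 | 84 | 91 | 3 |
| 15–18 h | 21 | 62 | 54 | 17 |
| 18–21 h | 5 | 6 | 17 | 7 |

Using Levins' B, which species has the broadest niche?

species 2

Proportions for species 4 (n=164): 26/164=0.1585, 1/164=0.0061, 111/164=0.6768, 21/164=0.1280, 5/164=0.0305
Proportions for species 3 (n=179): 23/179=0.1285, 4/179=0.0223, 84/179=0.4693, 62/179=0.3464, 6/179=0.0335
Proportions for species 1 (n=217): 22/217=0.1014, 33/217=0.1521, 91/217=0.4194, 54/217=0.2488, 17/217=0.0783
Proportions for species 2 (n=55): 18/55=0.3273, 10/55=0.1818, 3/55=0.0545, 17/55=0.3091, 7/55=0.1273
Σp_4ᵢ² = 0.1585² + 0.0061² + 0.6768² + 0.1280² + 0.0305² = 0.025122 + 0.000037 + 0.458058 + 0.016384 + 0.000930 = 0.500531
B_4 = 1 / 0.500531 = 1.9979
Σp_3ᵢ² = 0.1285² + 0.0223² + 0.4693² + 0.3464² + 0.0335² = 0.016512 + 0.000497 + 0.220242 + 0.119993 + 0.001122 = 0.358366
B_3 = 1 / 0.358366 = 2.7904
Σp_1ᵢ² = 0.1014² + 0.1521² + 0.4194² + 0.2488² + 0.0783² = 0.010282 + 0.023134 + 0.175896 + 0.061901 + 0.006131 = 0.277344
B_1 = 1 / 0.277344 = 3.6056
Σp_2ᵢ² = 0.3273² + 0.1818² + 0.0545² + 0.3091² + 0.1273² = 0.107125 + 0.033051 + 0.002970 + 0.095543 + 0.016205 = 0.254894
B_2 = 1 / 0.254894 = 3.9232
Highest B → broadest niche (most generalist): species 2 (B = 3.92).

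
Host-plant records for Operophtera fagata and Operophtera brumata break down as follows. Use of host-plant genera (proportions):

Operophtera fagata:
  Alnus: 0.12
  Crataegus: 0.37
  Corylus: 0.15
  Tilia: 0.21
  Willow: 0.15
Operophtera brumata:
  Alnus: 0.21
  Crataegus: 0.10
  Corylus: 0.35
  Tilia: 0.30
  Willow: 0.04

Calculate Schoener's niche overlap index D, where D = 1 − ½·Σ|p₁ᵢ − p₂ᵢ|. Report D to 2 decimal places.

0.62

Σ|p₁ᵢ − p₂ᵢ| = 0.09 + 0.27 + 0.20 + 0.09 + 0.11 = 0.76
D = 1 − ½ × 0.76 = 1 − 0.380 = 0.6200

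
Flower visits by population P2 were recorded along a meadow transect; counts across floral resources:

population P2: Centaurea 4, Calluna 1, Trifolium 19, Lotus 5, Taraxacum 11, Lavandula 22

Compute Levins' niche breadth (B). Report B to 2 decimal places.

Proportions for population P2 (n=62): 4/62=0.0645, 1/62=0.0161, 19/62=0.3065, 5/62=0.0806, 11/62=0.1774, 22/62=0.3548
Σpᵢ² = 0.0645² + 0.0161² + 0.3065² + 0.0806² + 0.1774² + 0.3548² = 0.004160 + 0.000259 + 0.093942 + 0.006496 + 0.031471 + 0.125883 = 0.262211
B = 1 / 0.262211 = 3.8137

3.81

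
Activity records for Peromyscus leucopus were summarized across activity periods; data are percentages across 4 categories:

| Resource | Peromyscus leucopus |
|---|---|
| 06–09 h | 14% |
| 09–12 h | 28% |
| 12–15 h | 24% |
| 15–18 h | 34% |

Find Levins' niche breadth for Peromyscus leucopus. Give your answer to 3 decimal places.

3.687

Convert percentages to proportions (divide by 100).
Σpᵢ² = 0.14² + 0.28² + 0.24² + 0.34² = 0.0196 + 0.0784 + 0.0576 + 0.1156 = 0.2712
B = 1 / 0.2712 = 3.68732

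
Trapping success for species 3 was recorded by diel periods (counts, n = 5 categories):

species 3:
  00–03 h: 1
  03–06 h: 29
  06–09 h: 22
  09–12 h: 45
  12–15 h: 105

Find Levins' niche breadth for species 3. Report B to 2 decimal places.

2.84

Proportions for species 3 (n=202): 1/202=0.0050, 29/202=0.1436, 22/202=0.1089, 45/202=0.2228, 105/202=0.5198
Σpᵢ² = 0.0050² + 0.1436² + 0.1089² + 0.2228² + 0.5198² = 0.000025 + 0.020621 + 0.011859 + 0.049640 + 0.270192 = 0.352337
B = 1 / 0.352337 = 2.8382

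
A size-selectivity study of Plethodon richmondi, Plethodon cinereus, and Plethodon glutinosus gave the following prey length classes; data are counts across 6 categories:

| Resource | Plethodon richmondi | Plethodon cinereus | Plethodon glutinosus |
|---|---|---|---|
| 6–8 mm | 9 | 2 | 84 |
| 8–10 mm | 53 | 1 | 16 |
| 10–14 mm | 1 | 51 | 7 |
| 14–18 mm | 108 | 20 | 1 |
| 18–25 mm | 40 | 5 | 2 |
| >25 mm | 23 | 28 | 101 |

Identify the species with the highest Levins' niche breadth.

Proportions for Plethodon richmondi (n=234): 9/234=0.0385, 53/234=0.2265, 1/234=0.0043, 108/234=0.4615, 40/234=0.1709, 23/234=0.0983
Proportions for Plethodon cinereus (n=107): 2/107=0.0187, 1/107=0.0093, 51/107=0.4766, 20/107=0.1869, 5/107=0.0467, 28/107=0.2617
Proportions for Plethodon glutinosus (n=211): 84/211=0.3981, 16/211=0.0758, 7/211=0.0332, 1/211=0.0047, 2/211=0.0095, 101/211=0.4787
Σp_richᵢ² = 0.0385² + 0.2265² + 0.0043² + 0.4615² + 0.1709² + 0.0983² = 0.001482 + 0.051302 + 0.000018 + 0.212982 + 0.029207 + 0.009663 = 0.304654
B_rich = 1 / 0.304654 = 3.2824
Σp_cineᵢ² = 0.0187² + 0.0093² + 0.4766² + 0.1869² + 0.0467² + 0.2617² = 0.000350 + 0.000086 + 0.227148 + 0.034932 + 0.002181 + 0.068487 = 0.333184
B_cine = 1 / 0.333184 = 3.0013
Σp_glutᵢ² = 0.3981² + 0.0758² + 0.0332² + 0.0047² + 0.0095² + 0.4787² = 0.158484 + 0.005746 + 0.001102 + 0.000022 + 0.000090 + 0.229154 = 0.394598
B_glut = 1 / 0.394598 = 2.5342
Highest B → broadest niche (most generalist): Plethodon richmondi (B = 3.28).

Plethodon richmondi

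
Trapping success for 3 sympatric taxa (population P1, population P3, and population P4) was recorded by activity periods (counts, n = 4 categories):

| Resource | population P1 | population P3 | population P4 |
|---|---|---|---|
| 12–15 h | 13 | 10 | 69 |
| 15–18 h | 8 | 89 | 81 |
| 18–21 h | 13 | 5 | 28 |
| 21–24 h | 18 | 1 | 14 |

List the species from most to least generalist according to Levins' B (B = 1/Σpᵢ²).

Proportions for population P1 (n=52): 13/52=0.2500, 8/52=0.1538, 13/52=0.2500, 18/52=0.3462
Proportions for population P3 (n=105): 10/105=0.0952, 89/105=0.8476, 5/105=0.0476, 1/105=0.0095
Proportions for population P4 (n=192): 69/192=0.3594, 81/192=0.4219, 28/192=0.1458, 14/192=0.0729
Σp_P1ᵢ² = 0.2500² + 0.1538² + 0.2500² + 0.3462² = 0.062500 + 0.023654 + 0.062500 + 0.119854 = 0.268508
B_P1 = 1 / 0.268508 = 3.7243
Σp_P3ᵢ² = 0.0952² + 0.8476² + 0.0476² + 0.0095² = 0.009063 + 0.718426 + 0.002266 + 0.000090 = 0.729845
B_P3 = 1 / 0.729845 = 1.3702
Σp_P4ᵢ² = 0.3594² + 0.4219² + 0.1458² + 0.0729² = 0.129168 + 0.178000 + 0.021258 + 0.005314 = 0.333740
B_P4 = 1 / 0.333740 = 2.9963
Ranking by B (broadest → narrowest): population P1 (3.72) > population P4 (3.00) > population P3 (1.37)

population P1 > population P4 > population P3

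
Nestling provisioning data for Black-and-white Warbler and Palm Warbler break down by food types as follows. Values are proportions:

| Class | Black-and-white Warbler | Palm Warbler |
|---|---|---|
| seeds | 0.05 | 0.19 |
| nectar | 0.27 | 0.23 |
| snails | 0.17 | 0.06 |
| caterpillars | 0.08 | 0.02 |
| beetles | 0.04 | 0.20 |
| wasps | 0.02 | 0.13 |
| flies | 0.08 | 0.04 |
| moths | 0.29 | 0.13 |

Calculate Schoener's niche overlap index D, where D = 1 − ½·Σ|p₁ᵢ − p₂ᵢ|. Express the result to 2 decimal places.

Σ|p₁ᵢ − p₂ᵢ| = 0.14 + 0.04 + 0.11 + 0.06 + 0.16 + 0.11 + 0.04 + 0.16 = 0.82
D = 1 − ½ × 0.82 = 1 − 0.410 = 0.5900

0.59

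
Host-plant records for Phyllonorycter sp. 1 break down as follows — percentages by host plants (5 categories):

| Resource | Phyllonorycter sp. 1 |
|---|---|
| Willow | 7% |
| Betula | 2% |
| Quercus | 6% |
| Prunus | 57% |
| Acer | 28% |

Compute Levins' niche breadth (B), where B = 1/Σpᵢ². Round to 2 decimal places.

Convert percentages to proportions (divide by 100).
Σpᵢ² = 0.07² + 0.02² + 0.06² + 0.57² + 0.28² = 0.0049 + 0.0004 + 0.0036 + 0.3249 + 0.0784 = 0.4122
B = 1 / 0.4122 = 2.4260

2.43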